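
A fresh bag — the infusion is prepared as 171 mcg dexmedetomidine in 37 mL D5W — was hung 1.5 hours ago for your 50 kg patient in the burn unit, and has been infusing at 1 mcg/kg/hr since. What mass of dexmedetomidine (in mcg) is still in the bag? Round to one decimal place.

96.0 mcg

Dose = 1 mcg/kg/hr × 50 kg = 50 mcg/hr
Concentration = 171 mcg ÷ 37 mL = 4.621622 mcg/mL
Rate = 50 mcg/hr ÷ 4.621622 mcg/mL = 10.81871 mL/hr
Volume infused = 10.81871 mL/hr × 1.5 hr = 16.22807 mL
Volume remaining = 37 − 16.22807 = 20.77193 mL
Drug remaining = 20.77193 mL × 4.621622 mcg/mL = 96 mcg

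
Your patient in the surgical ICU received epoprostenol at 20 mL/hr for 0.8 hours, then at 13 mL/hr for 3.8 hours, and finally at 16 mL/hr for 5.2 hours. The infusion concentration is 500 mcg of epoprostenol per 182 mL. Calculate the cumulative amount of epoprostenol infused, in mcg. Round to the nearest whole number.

408 mcg

Concentration = 500 mcg ÷ 182 mL = 2.747253 mcg/mL
Stage 1: 20 mL/hr × 0.8 hr = 16 mL → 16 mL × 2.747253 mcg/mL = 43.95604 mcg
Stage 2: 13 mL/hr × 3.8 hr = 49.4 mL → 49.4 mL × 2.747253 mcg/mL = 135.7143 mcg
Stage 3: 16 mL/hr × 5.2 hr = 83.2 mL → 83.2 mL × 2.747253 mcg/mL = 228.5714 mcg
Total = 43.95604 + 135.7143 + 228.5714 = 408.2418 mcg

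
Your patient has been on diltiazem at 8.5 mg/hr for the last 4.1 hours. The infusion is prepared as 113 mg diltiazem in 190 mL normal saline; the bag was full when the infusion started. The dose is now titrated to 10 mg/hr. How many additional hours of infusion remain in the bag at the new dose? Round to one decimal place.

7.8 hours

Initial rate:
Concentration = 113 mg ÷ 190 mL = 0.5947368 mg/mL
Rate = 8.5 mg/hr ÷ 0.5947368 mg/mL = 14.29204 mL/hr
Volume infused so far = 14.29204 mL/hr × 4.1 hr = 58.59735 mL
Volume remaining = 190 − 58.59735 = 131.4027 mL
New rate:
Rate = 10 mg/hr ÷ 0.5947368 mg/mL = 16.81416 mL/hr
Time remaining = 131.4027 mL ÷ 16.81416 mL/hr = 7.815 hr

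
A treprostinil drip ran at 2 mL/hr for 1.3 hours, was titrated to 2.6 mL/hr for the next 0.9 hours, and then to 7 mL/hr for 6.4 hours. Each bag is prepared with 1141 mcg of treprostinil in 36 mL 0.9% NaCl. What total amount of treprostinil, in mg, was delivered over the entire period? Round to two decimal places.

Concentration = 1141 mcg ÷ 36 mL = 31.69444 mcg/mL
Stage 1: 2 mL/hr × 1.3 hr = 2.6 mL → 2.6 mL × 31.69444 mcg/mL = 82.40556 mcg
Stage 2: 2.6 mL/hr × 0.9 hr = 2.34 mL → 2.34 mL × 31.69444 mcg/mL = 74.165 mcg
Stage 3: 7 mL/hr × 6.4 hr = 44.8 mL → 44.8 mL × 31.69444 mcg/mL = 1419.911 mcg
Total = 82.40556 + 74.165 + 1419.911 = 1576.482 mcg = 1.576482 mg

1.58 mg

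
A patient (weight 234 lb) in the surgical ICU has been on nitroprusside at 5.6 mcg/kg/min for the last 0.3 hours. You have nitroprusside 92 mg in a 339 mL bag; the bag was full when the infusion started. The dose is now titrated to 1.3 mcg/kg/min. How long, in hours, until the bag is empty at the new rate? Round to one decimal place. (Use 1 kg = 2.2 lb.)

Initial rate:
Weight = 234 lb ÷ 2.2 lb/kg = 106.3636 kg
Dose = 5.6 mcg/kg/min × 106.3636 kg = 595.6364 mcg/min
595.6364 mcg/min × 60 min/hr = 35738.18 mcg/hr
Concentration = 92 mg ÷ 339 mL = 0.2713864 mg/mL = 271.3864 mcg/mL
Rate = 35738.18 mcg/hr ÷ 271.3864 mcg/mL = 131.6874 mL/hr
Volume infused so far = 131.6874 mL/hr × 0.3 hr = 39.50623 mL
Volume remaining = 339 − 39.50623 = 299.4938 mL
New rate:
Dose = 1.3 mcg/kg/min × 106.3636 kg = 138.2727 mcg/min
138.2727 mcg/min × 60 min/hr = 8296.364 mcg/hr
Rate = 8296.364 mcg/hr ÷ 271.3864 mcg/mL = 30.5703 mL/hr
Time remaining = 299.4938 mL ÷ 30.5703 mL/hr = 9.796888 hr

9.8 hours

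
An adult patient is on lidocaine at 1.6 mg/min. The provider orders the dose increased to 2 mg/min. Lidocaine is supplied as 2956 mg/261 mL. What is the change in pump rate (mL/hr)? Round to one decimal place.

At the current dose:
1.6 mg/min × 60 min/hr = 96 mg/hr
Concentration = 2956 mg ÷ 261 mL = 11.32567 mg/mL
Rate = 96 mg/hr ÷ 11.32567 mg/mL = 8.476319 mL/hr
At the new dose:
2 mg/min × 60 min/hr = 120 mg/hr
Rate = 120 mg/hr ÷ 11.32567 mg/mL = 10.5954 mL/hr
Change = 10.5954 − 8.476319 = 2.11908 mL/hr → 2.11908 mL/hr increase

2.1 mL/hr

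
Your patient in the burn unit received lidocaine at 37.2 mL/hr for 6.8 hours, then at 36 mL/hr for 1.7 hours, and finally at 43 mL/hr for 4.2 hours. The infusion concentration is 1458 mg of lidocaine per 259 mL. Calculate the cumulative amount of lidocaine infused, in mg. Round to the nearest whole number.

2785 mg

Concentration = 1458 mg ÷ 259 mL = 5.629344 mg/mL
Stage 1: 37.2 mL/hr × 6.8 hr = 252.96 mL → 252.96 mL × 5.629344 mg/mL = 1423.999 mg
Stage 2: 36 mL/hr × 1.7 hr = 61.2 mL → 61.2 mL × 5.629344 mg/mL = 344.5158 mg
Stage 3: 43 mL/hr × 4.2 hr = 180.6 mL → 180.6 mL × 5.629344 mg/mL = 1016.659 mg
Total = 1423.999 + 344.5158 + 1016.659 = 2785.174 mg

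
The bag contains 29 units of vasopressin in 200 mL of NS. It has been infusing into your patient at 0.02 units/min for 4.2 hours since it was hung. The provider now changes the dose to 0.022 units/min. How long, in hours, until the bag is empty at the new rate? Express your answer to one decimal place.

18.2 hours

Initial rate:
0.02 units/min × 60 min/hr = 1.2 units/hr
Concentration = 29 units ÷ 200 mL = 0.145 units/mL
Rate = 1.2 units/hr ÷ 0.145 units/mL = 8.275862 mL/hr
Volume infused so far = 8.275862 mL/hr × 4.2 hr = 34.75862 mL
Volume remaining = 200 − 34.75862 = 165.2414 mL
New rate:
0.022 units/min × 60 min/hr = 1.32 units/hr
Rate = 1.32 units/hr ÷ 0.145 units/mL = 9.103448 mL/hr
Time remaining = 165.2414 mL ÷ 9.103448 mL/hr = 18.15152 hr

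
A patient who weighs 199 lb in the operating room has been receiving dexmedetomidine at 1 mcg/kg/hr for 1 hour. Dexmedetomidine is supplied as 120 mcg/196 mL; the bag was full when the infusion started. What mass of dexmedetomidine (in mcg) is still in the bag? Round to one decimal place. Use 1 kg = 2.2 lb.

Weight = 199 lb ÷ 2.2 lb/kg = 90.45455 kg
Dose = 1 mcg/kg/hr × 90.45455 kg = 90.45455 mcg/hr
Concentration = 120 mcg ÷ 196 mL = 0.6122449 mcg/mL
Rate = 90.45455 mcg/hr ÷ 0.6122449 mcg/mL = 147.7424 mL/hr
Volume infused = 147.7424 mL/hr × 1 hr = 147.7424 mL
Volume remaining = 196 − 147.7424 = 48.25758 mL
Drug remaining = 48.25758 mL × 0.6122449 mcg/mL = 29.54545 mcg

29.5 mcg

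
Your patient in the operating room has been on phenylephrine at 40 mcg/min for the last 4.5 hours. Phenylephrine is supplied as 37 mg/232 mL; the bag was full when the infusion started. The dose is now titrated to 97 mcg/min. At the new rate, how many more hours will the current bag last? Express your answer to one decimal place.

4.5 hours

Initial rate:
40 mcg/min × 60 min/hr = 2400 mcg/hr
Concentration = 37 mg ÷ 232 mL = 0.1594828 mg/mL = 159.4828 mcg/mL
Rate = 2400 mcg/hr ÷ 159.4828 mcg/mL = 15.04865 mL/hr
Volume infused so far = 15.04865 mL/hr × 4.5 hr = 67.71892 mL
Volume remaining = 232 − 67.71892 = 164.2811 mL
New rate:
97 mcg/min × 60 min/hr = 5820 mcg/hr
Rate = 5820 mcg/hr ÷ 159.4828 mcg/mL = 36.49297 mL/hr
Time remaining = 164.2811 mL ÷ 36.49297 mL/hr = 4.501718 hr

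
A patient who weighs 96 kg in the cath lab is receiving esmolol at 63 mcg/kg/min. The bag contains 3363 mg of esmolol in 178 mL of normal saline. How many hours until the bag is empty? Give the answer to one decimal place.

Dose = 63 mcg/kg/min × 96 kg = 6048 mcg/min
6048 mcg/min × 60 min/hr = 362880 mcg/hr
Concentration = 3363 mg ÷ 178 mL = 18.89326 mg/mL = 18893.26 mcg/mL
Rate = 362880 mcg/hr ÷ 18893.26 mcg/mL = 19.20685 mL/hr
Duration = 178 mL ÷ 19.20685 mL/hr = 9.267526 hr

9.3 hours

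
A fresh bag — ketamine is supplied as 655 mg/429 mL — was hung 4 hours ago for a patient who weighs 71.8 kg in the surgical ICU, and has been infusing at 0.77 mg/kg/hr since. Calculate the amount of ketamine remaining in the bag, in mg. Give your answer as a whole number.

434 mg

Dose = 0.77 mg/kg/hr × 71.8 kg = 55.286 mg/hr
Concentration = 655 mg ÷ 429 mL = 1.526807 mg/mL
Rate = 55.286 mg/hr ÷ 1.526807 mg/mL = 36.21022 mL/hr
Volume infused = 36.21022 mL/hr × 4 hr = 144.8409 mL
Volume remaining = 429 − 144.8409 = 284.1591 mL
Drug remaining = 284.1591 mL × 1.526807 mg/mL = 433.856 mg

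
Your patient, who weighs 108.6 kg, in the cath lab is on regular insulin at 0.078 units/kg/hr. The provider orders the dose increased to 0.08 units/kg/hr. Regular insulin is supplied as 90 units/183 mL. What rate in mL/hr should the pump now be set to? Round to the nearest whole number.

Dose = 0.08 units/kg/hr × 108.6 kg = 8.688 units/hr
Concentration = 90 units ÷ 183 mL = 0.4918033 units/mL
Rate = 8.688 units/hr ÷ 0.4918033 units/mL = 17.6656 mL/hr

18 mL/hr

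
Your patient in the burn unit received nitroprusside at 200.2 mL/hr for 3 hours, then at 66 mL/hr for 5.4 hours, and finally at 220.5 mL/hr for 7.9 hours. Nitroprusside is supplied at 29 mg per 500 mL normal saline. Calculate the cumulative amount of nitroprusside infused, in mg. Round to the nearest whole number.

157 mg

Concentration = 29 mg ÷ 500 mL = 0.058 mg/mL
Stage 1: 200.2 mL/hr × 3 hr = 600.6 mL → 600.6 mL × 0.058 mg/mL = 34.8348 mg
Stage 2: 66 mL/hr × 5.4 hr = 356.4 mL → 356.4 mL × 0.058 mg/mL = 20.6712 mg
Stage 3: 220.5 mL/hr × 7.9 hr = 1741.95 mL → 1741.95 mL × 0.058 mg/mL = 101.0331 mg
Total = 34.8348 + 20.6712 + 101.0331 = 156.5391 mg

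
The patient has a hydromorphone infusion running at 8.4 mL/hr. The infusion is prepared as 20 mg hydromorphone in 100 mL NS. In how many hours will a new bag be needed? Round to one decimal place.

11.9 hours

Duration = 100 mL ÷ 8.4 mL/hr = 11.90476 hr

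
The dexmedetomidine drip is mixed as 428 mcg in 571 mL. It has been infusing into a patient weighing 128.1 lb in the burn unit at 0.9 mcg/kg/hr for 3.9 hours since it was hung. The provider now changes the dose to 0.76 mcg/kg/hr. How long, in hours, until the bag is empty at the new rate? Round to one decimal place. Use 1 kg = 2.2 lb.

Initial rate:
Weight = 128.1 lb ÷ 2.2 lb/kg = 58.22727 kg
Dose = 0.9 mcg/kg/hr × 58.22727 kg = 52.40455 mcg/hr
Concentration = 428 mcg ÷ 571 mL = 0.7495622 mcg/mL
Rate = 52.40455 mcg/hr ÷ 0.7495622 mcg/mL = 69.91354 mL/hr
Volume infused so far = 69.91354 mL/hr × 3.9 hr = 272.6628 mL
Volume remaining = 571 − 272.6628 = 298.3372 mL
New rate:
Dose = 0.76 mcg/kg/hr × 58.22727 kg = 44.25273 mcg/hr
Rate = 44.25273 mcg/hr ÷ 0.7495622 mcg/mL = 59.0381 mL/hr
Time remaining = 298.3372 mL ÷ 59.0381 mL/hr = 5.053299 hr

5.1 hours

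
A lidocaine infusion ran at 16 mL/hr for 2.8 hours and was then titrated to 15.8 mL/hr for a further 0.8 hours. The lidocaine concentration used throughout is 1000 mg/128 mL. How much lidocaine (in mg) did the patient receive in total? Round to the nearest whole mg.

Concentration = 1000 mg ÷ 128 mL = 7.8125 mg/mL
Stage 1: 16 mL/hr × 2.8 hr = 44.8 mL → 44.8 mL × 7.8125 mg/mL = 350 mg
Stage 2: 15.8 mL/hr × 0.8 hr = 12.64 mL → 12.64 mL × 7.8125 mg/mL = 98.75 mg
Total = 350 + 98.75 = 448.75 mg

449 mg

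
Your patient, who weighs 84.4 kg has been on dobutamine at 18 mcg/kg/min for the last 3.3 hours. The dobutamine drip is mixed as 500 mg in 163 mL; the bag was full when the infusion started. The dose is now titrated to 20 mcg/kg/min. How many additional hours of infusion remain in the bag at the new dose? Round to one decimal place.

Initial rate:
Dose = 18 mcg/kg/min × 84.4 kg = 1519.2 mcg/min
1519.2 mcg/min × 60 min/hr = 91152 mcg/hr
Concentration = 500 mg ÷ 163 mL = 3.067485 mg/mL = 3067.485 mcg/mL
Rate = 91152 mcg/hr ÷ 3067.485 mcg/mL = 29.71555 mL/hr
Volume infused so far = 29.71555 mL/hr × 3.3 hr = 98.06132 mL
Volume remaining = 163 − 98.06132 = 64.93868 mL
New rate:
Dose = 20 mcg/kg/min × 84.4 kg = 1688 mcg/min
1688 mcg/min × 60 min/hr = 101280 mcg/hr
Rate = 101280 mcg/hr ÷ 3067.485 mcg/mL = 33.01728 mL/hr
Time remaining = 64.93868 mL ÷ 33.01728 mL/hr = 1.966809 hr

2.0 hours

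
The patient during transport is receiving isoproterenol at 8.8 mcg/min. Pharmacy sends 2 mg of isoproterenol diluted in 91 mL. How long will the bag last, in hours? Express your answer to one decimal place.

3.8 hours

8.8 mcg/min × 60 min/hr = 528 mcg/hr
Concentration = 2 mg ÷ 91 mL = 0.02197802 mg/mL = 21.97802 mcg/mL
Rate = 528 mcg/hr ÷ 21.97802 mcg/mL = 24.024 mL/hr
Duration = 91 mL ÷ 24.024 mL/hr = 3.787879 hr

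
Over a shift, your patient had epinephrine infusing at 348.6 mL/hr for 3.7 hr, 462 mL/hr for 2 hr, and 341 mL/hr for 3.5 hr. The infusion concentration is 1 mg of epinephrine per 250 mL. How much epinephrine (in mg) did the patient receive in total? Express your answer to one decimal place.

Concentration = 1 mg ÷ 250 mL = 0.004 mg/mL
Stage 1: 348.6 mL/hr × 3.7 hr = 1289.82 mL → 1289.82 mL × 0.004 mg/mL = 5.15928 mg
Stage 2: 462 mL/hr × 2 hr = 924 mL → 924 mL × 0.004 mg/mL = 3.696 mg
Stage 3: 341 mL/hr × 3.5 hr = 1193.5 mL → 1193.5 mL × 0.004 mg/mL = 4.774 mg
Total = 5.15928 + 3.696 + 4.774 = 13.62928 mg

13.6 mg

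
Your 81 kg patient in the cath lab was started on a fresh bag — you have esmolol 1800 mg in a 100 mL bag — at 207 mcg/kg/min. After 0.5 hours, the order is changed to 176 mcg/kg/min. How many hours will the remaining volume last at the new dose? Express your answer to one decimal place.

Initial rate:
Dose = 207 mcg/kg/min × 81 kg = 16767 mcg/min
16767 mcg/min × 60 min/hr = 1006020 mcg/hr
Concentration = 1800 mg ÷ 100 mL = 18 mg/mL = 18000 mcg/mL
Rate = 1006020 mcg/hr ÷ 18000 mcg/mL = 55.89 mL/hr
Volume infused so far = 55.89 mL/hr × 0.5 hr = 27.945 mL
Volume remaining = 100 − 27.945 = 72.055 mL
New rate:
Dose = 176 mcg/kg/min × 81 kg = 14256 mcg/min
14256 mcg/min × 60 min/hr = 855360 mcg/hr
Rate = 855360 mcg/hr ÷ 18000 mcg/mL = 47.52 mL/hr
Time remaining = 72.055 mL ÷ 47.52 mL/hr = 1.516309 hr

1.5 hours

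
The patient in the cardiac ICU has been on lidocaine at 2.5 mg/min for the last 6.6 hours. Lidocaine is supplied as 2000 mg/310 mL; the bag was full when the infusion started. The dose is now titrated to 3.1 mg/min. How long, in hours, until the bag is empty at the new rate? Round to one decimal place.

Initial rate:
2.5 mg/min × 60 min/hr = 150 mg/hr
Concentration = 2000 mg ÷ 310 mL = 6.451613 mg/mL
Rate = 150 mg/hr ÷ 6.451613 mg/mL = 23.25 mL/hr
Volume infused so far = 23.25 mL/hr × 6.6 hr = 153.45 mL
Volume remaining = 310 − 153.45 = 156.55 mL
New rate:
3.1 mg/min × 60 min/hr = 186 mg/hr
Rate = 186 mg/hr ÷ 6.451613 mg/mL = 28.83 mL/hr
Time remaining = 156.55 mL ÷ 28.83 mL/hr = 5.430108 hr

5.4 hours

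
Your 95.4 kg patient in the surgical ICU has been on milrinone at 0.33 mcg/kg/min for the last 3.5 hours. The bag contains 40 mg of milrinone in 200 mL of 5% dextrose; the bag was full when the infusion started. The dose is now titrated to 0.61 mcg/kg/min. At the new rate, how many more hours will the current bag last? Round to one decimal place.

Initial rate:
Dose = 0.33 mcg/kg/min × 95.4 kg = 31.482 mcg/min
31.482 mcg/min × 60 min/hr = 1888.92 mcg/hr
Concentration = 40 mg ÷ 200 mL = 0.2 mg/mL = 200 mcg/mL
Rate = 1888.92 mcg/hr ÷ 200 mcg/mL = 9.4446 mL/hr
Volume infused so far = 9.4446 mL/hr × 3.5 hr = 33.0561 mL
Volume remaining = 200 − 33.0561 = 166.9439 mL
New rate:
Dose = 0.61 mcg/kg/min × 95.4 kg = 58.194 mcg/min
58.194 mcg/min × 60 min/hr = 3491.64 mcg/hr
Rate = 3491.64 mcg/hr ÷ 200 mcg/mL = 17.4582 mL/hr
Time remaining = 166.9439 mL ÷ 17.4582 mL/hr = 9.562492 hr

9.6 hours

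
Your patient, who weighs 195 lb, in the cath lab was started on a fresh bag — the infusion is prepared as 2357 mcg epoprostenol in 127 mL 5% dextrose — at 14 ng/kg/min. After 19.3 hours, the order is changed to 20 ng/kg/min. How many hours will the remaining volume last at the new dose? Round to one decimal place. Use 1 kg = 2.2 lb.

Initial rate:
Weight = 195 lb ÷ 2.2 lb/kg = 88.63636 kg
Dose = 14 ng/kg/min × 88.63636 kg = 1240.909 ng/min
1240.909 ng/min × 60 min/hr = 74454.55 ng/hr
Concentration = 2357 mcg ÷ 127 mL = 18.55906 mcg/mL = 18559.06 ng/mL
Rate = 74454.55 ng/hr ÷ 18559.06 ng/mL = 4.011764 mL/hr
Volume infused so far = 4.011764 mL/hr × 19.3 hr = 77.42704 mL
Volume remaining = 127 − 77.42704 = 49.57296 mL
New rate:
Dose = 20 ng/kg/min × 88.63636 kg = 1772.727 ng/min
1772.727 ng/min × 60 min/hr = 106363.6 ng/hr
Rate = 106363.6 ng/hr ÷ 18559.06 ng/mL = 5.731091 mL/hr
Time remaining = 49.57296 mL ÷ 5.731091 mL/hr = 8.649829 hr

8.6 hours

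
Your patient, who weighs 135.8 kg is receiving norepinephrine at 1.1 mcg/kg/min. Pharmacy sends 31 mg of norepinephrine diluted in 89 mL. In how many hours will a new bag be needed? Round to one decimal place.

Dose = 1.1 mcg/kg/min × 135.8 kg = 149.38 mcg/min
149.38 mcg/min × 60 min/hr = 8962.8 mcg/hr
Concentration = 31 mg ÷ 89 mL = 0.3483146 mg/mL = 348.3146 mcg/mL
Rate = 8962.8 mcg/hr ÷ 348.3146 mcg/mL = 25.73191 mL/hr
Duration = 89 mL ÷ 25.73191 mL/hr = 3.458741 hr

3.5 hours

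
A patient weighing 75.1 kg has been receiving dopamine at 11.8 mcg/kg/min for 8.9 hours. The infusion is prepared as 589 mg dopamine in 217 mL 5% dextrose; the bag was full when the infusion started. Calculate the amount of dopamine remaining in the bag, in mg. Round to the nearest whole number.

Dose = 11.8 mcg/kg/min × 75.1 kg = 886.18 mcg/min
886.18 mcg/min × 60 min/hr = 53170.8 mcg/hr
Concentration = 589 mg ÷ 217 mL = 2.714286 mg/mL = 2714.286 mcg/mL
Rate = 53170.8 mcg/hr ÷ 2714.286 mcg/mL = 19.58924 mL/hr
Volume infused = 19.58924 mL/hr × 8.9 hr = 174.3443 mL
Volume remaining = 217 − 174.3443 = 42.65575 mL
Drug remaining = 42.65575 mL × 2714.286 mcg/mL = 115779.9 mcg = 115.7799 mg

116 mg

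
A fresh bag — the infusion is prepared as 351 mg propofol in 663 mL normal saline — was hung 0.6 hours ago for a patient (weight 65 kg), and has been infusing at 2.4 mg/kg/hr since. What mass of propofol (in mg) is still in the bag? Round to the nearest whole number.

Dose = 2.4 mg/kg/hr × 65 kg = 156 mg/hr
Concentration = 351 mg ÷ 663 mL = 0.5294118 mg/mL
Rate = 156 mg/hr ÷ 0.5294118 mg/mL = 294.6667 mL/hr
Volume infused = 294.6667 mL/hr × 0.6 hr = 176.8 mL
Volume remaining = 663 − 176.8 = 486.2 mL
Drug remaining = 486.2 mL × 0.5294118 mg/mL = 257.4 mg

257 mg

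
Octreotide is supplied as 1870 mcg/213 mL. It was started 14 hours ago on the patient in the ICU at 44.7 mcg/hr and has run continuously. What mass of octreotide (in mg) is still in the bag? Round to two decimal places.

1.24 mg

Concentration = 1870 mcg ÷ 213 mL = 8.779343 mcg/mL
Rate = 44.7 mcg/hr ÷ 8.779343 mcg/mL = 5.091497 mL/hr
Volume infused = 5.091497 mL/hr × 14 hr = 71.28096 mL
Volume remaining = 213 − 71.28096 = 141.719 mL
Drug remaining = 141.719 mL × 8.779343 mcg/mL = 1244.2 mcg = 1.2442 mg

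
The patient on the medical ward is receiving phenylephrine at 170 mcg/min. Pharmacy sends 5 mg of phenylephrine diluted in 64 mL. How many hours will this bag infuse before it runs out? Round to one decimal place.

0.5 hours

170 mcg/min × 60 min/hr = 10200 mcg/hr
Concentration = 5 mg ÷ 64 mL = 0.078125 mg/mL = 78.125 mcg/mL
Rate = 10200 mcg/hr ÷ 78.125 mcg/mL = 130.56 mL/hr
Duration = 64 mL ÷ 130.56 mL/hr = 0.4901961 hr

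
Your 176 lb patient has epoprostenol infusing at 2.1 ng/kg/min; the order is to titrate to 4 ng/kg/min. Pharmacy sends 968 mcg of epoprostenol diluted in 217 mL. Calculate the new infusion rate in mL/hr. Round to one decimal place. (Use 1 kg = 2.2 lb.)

Weight = 176 lb ÷ 2.2 lb/kg = 80 kg
Dose = 4 ng/kg/min × 80 kg = 320 ng/min
320 ng/min × 60 min/hr = 19200 ng/hr
Concentration = 968 mcg ÷ 217 mL = 4.460829 mcg/mL = 4460.829 ng/mL
Rate = 19200 ng/hr ÷ 4460.829 ng/mL = 4.304132 mL/hr

4.3 mL/hr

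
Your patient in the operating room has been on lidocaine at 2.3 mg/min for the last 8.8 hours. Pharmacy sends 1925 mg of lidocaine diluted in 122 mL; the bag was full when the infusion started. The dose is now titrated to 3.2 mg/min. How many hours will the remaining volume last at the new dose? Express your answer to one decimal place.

Initial rate:
2.3 mg/min × 60 min/hr = 138 mg/hr
Concentration = 1925 mg ÷ 122 mL = 15.77869 mg/mL
Rate = 138 mg/hr ÷ 15.77869 mg/mL = 8.745974 mL/hr
Volume infused so far = 8.745974 mL/hr × 8.8 hr = 76.96457 mL
Volume remaining = 122 − 76.96457 = 45.03543 mL
New rate:
3.2 mg/min × 60 min/hr = 192 mg/hr
Rate = 192 mg/hr ÷ 15.77869 mg/mL = 12.16831 mL/hr
Time remaining = 45.03543 mL ÷ 12.16831 mL/hr = 3.701042 hr

3.7 hours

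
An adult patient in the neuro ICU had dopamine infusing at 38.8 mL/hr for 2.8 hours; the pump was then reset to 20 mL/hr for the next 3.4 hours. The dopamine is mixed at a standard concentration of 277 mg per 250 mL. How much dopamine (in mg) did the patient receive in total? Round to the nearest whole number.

196 mg

Concentration = 277 mg ÷ 250 mL = 1.108 mg/mL
Stage 1: 38.8 mL/hr × 2.8 hr = 108.64 mL → 108.64 mL × 1.108 mg/mL = 120.3731 mg
Stage 2: 20 mL/hr × 3.4 hr = 68 mL → 68 mL × 1.108 mg/mL = 75.344 mg
Total = 120.3731 + 75.344 = 195.7171 mg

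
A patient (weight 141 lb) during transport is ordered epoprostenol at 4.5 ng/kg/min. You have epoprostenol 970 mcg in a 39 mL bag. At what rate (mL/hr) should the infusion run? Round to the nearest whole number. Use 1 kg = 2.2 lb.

1 mL/hr

Weight = 141 lb ÷ 2.2 lb/kg = 64.09091 kg
Dose = 4.5 ng/kg/min × 64.09091 kg = 288.4091 ng/min
288.4091 ng/min × 60 min/hr = 17304.55 ng/hr
Concentration = 970 mcg ÷ 39 mL = 24.87179 mcg/mL = 24871.79 ng/mL
Rate = 17304.55 ng/hr ÷ 24871.79 ng/mL = 0.6957498 mL/hr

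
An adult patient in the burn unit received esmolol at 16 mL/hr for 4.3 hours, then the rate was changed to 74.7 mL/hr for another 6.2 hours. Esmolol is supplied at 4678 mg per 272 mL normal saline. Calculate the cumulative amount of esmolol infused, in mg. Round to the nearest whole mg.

Concentration = 4678 mg ÷ 272 mL = 17.19853 mg/mL
Stage 1: 16 mL/hr × 4.3 hr = 68.8 mL → 68.8 mL × 17.19853 mg/mL = 1183.259 mg
Stage 2: 74.7 mL/hr × 6.2 hr = 463.14 mL → 463.14 mL × 17.19853 mg/mL = 7965.327 mg
Total = 1183.259 + 7965.327 = 9148.586 mg

9149 mg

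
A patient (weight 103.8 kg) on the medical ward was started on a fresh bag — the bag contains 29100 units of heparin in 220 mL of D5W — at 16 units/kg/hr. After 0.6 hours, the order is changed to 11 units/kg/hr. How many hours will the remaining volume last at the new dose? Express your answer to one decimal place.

24.6 hours

Initial rate:
Dose = 16 units/kg/hr × 103.8 kg = 1660.8 units/hr
Concentration = 29100 units ÷ 220 mL = 132.2727 units/mL
Rate = 1660.8 units/hr ÷ 132.2727 units/mL = 12.55588 mL/hr
Volume infused so far = 12.55588 mL/hr × 0.6 hr = 7.533526 mL
Volume remaining = 220 − 7.533526 = 212.4665 mL
New rate:
Dose = 11 units/kg/hr × 103.8 kg = 1141.8 units/hr
Rate = 1141.8 units/hr ÷ 132.2727 units/mL = 8.632165 mL/hr
Time remaining = 212.4665 mL ÷ 8.632165 mL/hr = 24.61335 hr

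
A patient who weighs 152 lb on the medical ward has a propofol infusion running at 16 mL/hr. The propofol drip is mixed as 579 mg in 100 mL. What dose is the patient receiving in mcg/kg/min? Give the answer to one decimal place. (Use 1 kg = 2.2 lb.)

Weight = 152 lb ÷ 2.2 lb/kg = 69.09091 kg
Concentration = 579 mg ÷ 100 mL = 5.79 mg/mL = 5790 mcg/mL
Drug rate = 16 mL/hr × 5790 mcg/mL = 92640 mcg/hr
92640 mcg/hr ÷ 60 min/hr = 1544 mcg/min
1544 mcg/min ÷ 69.09091 kg = 22.34737 mcg/kg/min

22.3 mcg/kg/min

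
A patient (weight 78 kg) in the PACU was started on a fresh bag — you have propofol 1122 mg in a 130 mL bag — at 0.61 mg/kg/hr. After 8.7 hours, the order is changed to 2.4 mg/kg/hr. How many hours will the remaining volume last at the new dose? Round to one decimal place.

Initial rate:
Dose = 0.61 mg/kg/hr × 78 kg = 47.58 mg/hr
Concentration = 1122 mg ÷ 130 mL = 8.630769 mg/mL
Rate = 47.58 mg/hr ÷ 8.630769 mg/mL = 5.512834 mL/hr
Volume infused so far = 5.512834 mL/hr × 8.7 hr = 47.96166 mL
Volume remaining = 130 − 47.96166 = 82.03834 mL
New rate:
Dose = 2.4 mg/kg/hr × 78 kg = 187.2 mg/hr
Rate = 187.2 mg/hr ÷ 8.630769 mg/mL = 21.68984 mL/hr
Time remaining = 82.03834 mL ÷ 21.68984 mL/hr = 3.78234 hr

3.8 hours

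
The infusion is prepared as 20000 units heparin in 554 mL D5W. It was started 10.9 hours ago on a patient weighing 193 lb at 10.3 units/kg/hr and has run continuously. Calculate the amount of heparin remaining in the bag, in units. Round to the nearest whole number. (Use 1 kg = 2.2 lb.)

10151 units

Weight = 193 lb ÷ 2.2 lb/kg = 87.72727 kg
Dose = 10.3 units/kg/hr × 87.72727 kg = 903.5909 units/hr
Concentration = 20000 units ÷ 554 mL = 36.10108 units/mL
Rate = 903.5909 units/hr ÷ 36.10108 units/mL = 25.02947 mL/hr
Volume infused = 25.02947 mL/hr × 10.9 hr = 272.8212 mL
Volume remaining = 554 − 272.8212 = 281.1788 mL
Drug remaining = 281.1788 mL × 36.10108 units/mL = 10150.86 units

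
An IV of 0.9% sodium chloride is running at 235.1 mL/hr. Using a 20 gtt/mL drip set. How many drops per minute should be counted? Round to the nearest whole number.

78 gtt/min

235.1 mL/hr ÷ 60 min/hr = 3.918333 mL/min
3.918333 mL/min × 20 gtt/mL = 78.36667 gtt/min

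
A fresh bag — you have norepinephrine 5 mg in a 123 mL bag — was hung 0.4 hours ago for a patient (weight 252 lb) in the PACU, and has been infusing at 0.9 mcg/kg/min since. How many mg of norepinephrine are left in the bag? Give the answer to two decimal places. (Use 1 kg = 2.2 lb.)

2.53 mg

Weight = 252 lb ÷ 2.2 lb/kg = 114.5455 kg
Dose = 0.9 mcg/kg/min × 114.5455 kg = 103.0909 mcg/min
103.0909 mcg/min × 60 min/hr = 6185.455 mcg/hr
Concentration = 5 mg ÷ 123 mL = 0.04065041 mg/mL = 40.65041 mcg/mL
Rate = 6185.455 mcg/hr ÷ 40.65041 mcg/mL = 152.1622 mL/hr
Volume infused = 152.1622 mL/hr × 0.4 hr = 60.86487 mL
Volume remaining = 123 − 60.86487 = 62.13513 mL
Drug remaining = 62.13513 mL × 40.65041 mcg/mL = 2525.818 mcg = 2.525818 mg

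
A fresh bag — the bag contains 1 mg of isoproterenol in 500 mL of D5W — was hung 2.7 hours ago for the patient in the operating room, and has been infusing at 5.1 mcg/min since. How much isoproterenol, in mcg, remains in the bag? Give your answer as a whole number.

174 mcg

5.1 mcg/min × 60 min/hr = 306 mcg/hr
Concentration = 1 mg ÷ 500 mL = 0.002 mg/mL = 2 mcg/mL
Rate = 306 mcg/hr ÷ 2 mcg/mL = 153 mL/hr
Volume infused = 153 mL/hr × 2.7 hr = 413.1 mL
Volume remaining = 500 − 413.1 = 86.9 mL
Drug remaining = 86.9 mL × 2 mcg/mL = 173.8 mcg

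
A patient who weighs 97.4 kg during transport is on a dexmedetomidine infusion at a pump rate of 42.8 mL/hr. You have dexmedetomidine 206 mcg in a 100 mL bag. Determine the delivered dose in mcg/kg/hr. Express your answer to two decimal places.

0.91 mcg/kg/hr

Concentration = 206 mcg ÷ 100 mL = 2.06 mcg/mL
Drug rate = 42.8 mL/hr × 2.06 mcg/mL = 88.168 mcg/hr
88.168 mcg/hr ÷ 97.4 kg = 0.9052156 mcg/kg/hr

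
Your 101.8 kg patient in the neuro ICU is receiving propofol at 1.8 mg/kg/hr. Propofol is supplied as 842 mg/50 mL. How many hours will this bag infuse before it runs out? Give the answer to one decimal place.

Dose = 1.8 mg/kg/hr × 101.8 kg = 183.24 mg/hr
Concentration = 842 mg ÷ 50 mL = 16.84 mg/mL
Rate = 183.24 mg/hr ÷ 16.84 mg/mL = 10.88124 mL/hr
Duration = 50 mL ÷ 10.88124 mL/hr = 4.595067 hr

4.6 hours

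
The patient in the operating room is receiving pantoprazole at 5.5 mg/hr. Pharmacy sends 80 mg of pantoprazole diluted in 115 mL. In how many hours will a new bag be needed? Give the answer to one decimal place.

Concentration = 80 mg ÷ 115 mL = 0.6956522 mg/mL
Rate = 5.5 mg/hr ÷ 0.6956522 mg/mL = 7.90625 mL/hr
Duration = 115 mL ÷ 7.90625 mL/hr = 14.54545 hr

14.5 hours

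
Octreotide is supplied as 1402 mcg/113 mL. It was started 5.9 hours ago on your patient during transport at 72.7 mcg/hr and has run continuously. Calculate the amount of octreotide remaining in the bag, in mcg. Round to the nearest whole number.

Concentration = 1402 mcg ÷ 113 mL = 12.40708 mcg/mL
Rate = 72.7 mcg/hr ÷ 12.40708 mcg/mL = 5.859558 mL/hr
Volume infused = 5.859558 mL/hr × 5.9 hr = 34.57139 mL
Volume remaining = 113 − 34.57139 = 78.42861 mL
Drug remaining = 78.42861 mL × 12.40708 mcg/mL = 973.07 mcg

973 mcg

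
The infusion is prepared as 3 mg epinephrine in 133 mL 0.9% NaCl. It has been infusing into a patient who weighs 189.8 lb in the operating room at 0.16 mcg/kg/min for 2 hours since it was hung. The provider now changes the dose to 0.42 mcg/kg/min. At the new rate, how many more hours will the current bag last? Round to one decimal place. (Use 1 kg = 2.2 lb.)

Initial rate:
Weight = 189.8 lb ÷ 2.2 lb/kg = 86.27273 kg
Dose = 0.16 mcg/kg/min × 86.27273 kg = 13.80364 mcg/min
13.80364 mcg/min × 60 min/hr = 828.2182 mcg/hr
Concentration = 3 mg ÷ 133 mL = 0.02255639 mg/mL = 22.55639 mcg/mL
Rate = 828.2182 mcg/hr ÷ 22.55639 mcg/mL = 36.71767 mL/hr
Volume infused so far = 36.71767 mL/hr × 2 hr = 73.43535 mL
Volume remaining = 133 − 73.43535 = 59.56465 mL
New rate:
Dose = 0.42 mcg/kg/min × 86.27273 kg = 36.23455 mcg/min
36.23455 mcg/min × 60 min/hr = 2174.073 mcg/hr
Rate = 2174.073 mcg/hr ÷ 22.55639 mcg/mL = 96.38389 mL/hr
Time remaining = 59.56465 mL ÷ 96.38389 mL/hr = 0.6179939 hr

0.6 hours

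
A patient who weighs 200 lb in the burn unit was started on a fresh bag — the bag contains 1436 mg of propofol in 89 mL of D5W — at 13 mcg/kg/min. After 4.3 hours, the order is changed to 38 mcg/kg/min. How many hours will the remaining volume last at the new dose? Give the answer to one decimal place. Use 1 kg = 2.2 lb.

5.5 hours

Initial rate:
Weight = 200 lb ÷ 2.2 lb/kg = 90.90909 kg
Dose = 13 mcg/kg/min × 90.90909 kg = 1181.818 mcg/min
1181.818 mcg/min × 60 min/hr = 70909.09 mcg/hr
Concentration = 1436 mg ÷ 89 mL = 16.13483 mg/mL = 16134.83 mcg/mL
Rate = 70909.09 mcg/hr ÷ 16134.83 mcg/mL = 4.394783 mL/hr
Volume infused so far = 4.394783 mL/hr × 4.3 hr = 18.89757 mL
Volume remaining = 89 − 18.89757 = 70.10243 mL
New rate:
Dose = 38 mcg/kg/min × 90.90909 kg = 3454.545 mcg/min
3454.545 mcg/min × 60 min/hr = 207272.7 mcg/hr
Rate = 207272.7 mcg/hr ÷ 16134.83 mcg/mL = 12.84629 mL/hr
Time remaining = 70.10243 mL ÷ 12.84629 mL/hr = 5.457018 hr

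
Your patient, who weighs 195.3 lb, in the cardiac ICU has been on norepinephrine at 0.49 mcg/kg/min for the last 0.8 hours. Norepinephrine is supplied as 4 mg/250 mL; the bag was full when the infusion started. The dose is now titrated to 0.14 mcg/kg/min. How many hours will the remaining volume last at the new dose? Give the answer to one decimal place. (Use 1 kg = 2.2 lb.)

Initial rate:
Weight = 195.3 lb ÷ 2.2 lb/kg = 88.77273 kg
Dose = 0.49 mcg/kg/min × 88.77273 kg = 43.49864 mcg/min
43.49864 mcg/min × 60 min/hr = 2609.918 mcg/hr
Concentration = 4 mg ÷ 250 mL = 0.016 mg/mL = 16 mcg/mL
Rate = 2609.918 mcg/hr ÷ 16 mcg/mL = 163.1199 mL/hr
Volume infused so far = 163.1199 mL/hr × 0.8 hr = 130.4959 mL
Volume remaining = 250 − 130.4959 = 119.5041 mL
New rate:
Dose = 0.14 mcg/kg/min × 88.77273 kg = 12.42818 mcg/min
12.42818 mcg/min × 60 min/hr = 745.6909 mcg/hr
Rate = 745.6909 mcg/hr ÷ 16 mcg/mL = 46.60568 mL/hr
Time remaining = 119.5041 mL ÷ 46.60568 mL/hr = 2.564153 hr

2.6 hours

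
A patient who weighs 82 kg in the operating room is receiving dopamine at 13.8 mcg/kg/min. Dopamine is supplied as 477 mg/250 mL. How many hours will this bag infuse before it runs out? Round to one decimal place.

7.0 hours

Dose = 13.8 mcg/kg/min × 82 kg = 1131.6 mcg/min
1131.6 mcg/min × 60 min/hr = 67896 mcg/hr
Concentration = 477 mg ÷ 250 mL = 1.908 mg/mL = 1908 mcg/mL
Rate = 67896 mcg/hr ÷ 1908 mcg/mL = 35.58491 mL/hr
Duration = 250 mL ÷ 35.58491 mL/hr = 7.025451 hr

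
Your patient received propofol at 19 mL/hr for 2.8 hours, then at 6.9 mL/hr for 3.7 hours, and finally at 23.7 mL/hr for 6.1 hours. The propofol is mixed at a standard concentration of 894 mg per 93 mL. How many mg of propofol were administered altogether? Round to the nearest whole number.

2147 mg

Concentration = 894 mg ÷ 93 mL = 9.612903 mg/mL
Stage 1: 19 mL/hr × 2.8 hr = 53.2 mL → 53.2 mL × 9.612903 mg/mL = 511.4065 mg
Stage 2: 6.9 mL/hr × 3.7 hr = 25.53 mL → 25.53 mL × 9.612903 mg/mL = 245.4174 mg
Stage 3: 23.7 mL/hr × 6.1 hr = 144.57 mL → 144.57 mL × 9.612903 mg/mL = 1389.737 mg
Total = 511.4065 + 245.4174 + 1389.737 = 2146.561 mg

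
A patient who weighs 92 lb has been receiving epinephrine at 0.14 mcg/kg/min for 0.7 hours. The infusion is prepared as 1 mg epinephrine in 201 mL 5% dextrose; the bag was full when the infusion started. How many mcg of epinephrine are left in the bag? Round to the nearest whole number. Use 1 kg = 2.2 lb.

Weight = 92 lb ÷ 2.2 lb/kg = 41.81818 kg
Dose = 0.14 mcg/kg/min × 41.81818 kg = 5.854545 mcg/min
5.854545 mcg/min × 60 min/hr = 351.2727 mcg/hr
Concentration = 1 mg ÷ 201 mL = 0.004975124 mg/mL = 4.975124 mcg/mL
Rate = 351.2727 mcg/hr ÷ 4.975124 mcg/mL = 70.60582 mL/hr
Volume infused = 70.60582 mL/hr × 0.7 hr = 49.42407 mL
Volume remaining = 201 − 49.42407 = 151.5759 mL
Drug remaining = 151.5759 mL × 4.975124 mcg/mL = 754.1091 mcg

754 mcg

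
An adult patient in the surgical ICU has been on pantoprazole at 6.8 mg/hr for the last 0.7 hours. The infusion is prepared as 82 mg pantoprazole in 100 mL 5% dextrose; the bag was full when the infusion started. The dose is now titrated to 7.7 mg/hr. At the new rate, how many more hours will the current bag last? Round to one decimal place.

10.0 hours

Initial rate:
Concentration = 82 mg ÷ 100 mL = 0.82 mg/mL
Rate = 6.8 mg/hr ÷ 0.82 mg/mL = 8.292683 mL/hr
Volume infused so far = 8.292683 mL/hr × 0.7 hr = 5.804878 mL
Volume remaining = 100 − 5.804878 = 94.19512 mL
New rate:
Rate = 7.7 mg/hr ÷ 0.82 mg/mL = 9.390244 mL/hr
Time remaining = 94.19512 mL ÷ 9.390244 mL/hr = 10.03117 hr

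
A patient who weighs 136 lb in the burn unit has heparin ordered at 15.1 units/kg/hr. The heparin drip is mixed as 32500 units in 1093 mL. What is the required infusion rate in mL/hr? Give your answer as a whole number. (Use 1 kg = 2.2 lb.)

Weight = 136 lb ÷ 2.2 lb/kg = 61.81818 kg
Dose = 15.1 units/kg/hr × 61.81818 kg = 933.4545 units/hr
Concentration = 32500 units ÷ 1093 mL = 29.73468 units/mL
Rate = 933.4545 units/hr ÷ 29.73468 units/mL = 31.39279 mL/hr

31 mL/hr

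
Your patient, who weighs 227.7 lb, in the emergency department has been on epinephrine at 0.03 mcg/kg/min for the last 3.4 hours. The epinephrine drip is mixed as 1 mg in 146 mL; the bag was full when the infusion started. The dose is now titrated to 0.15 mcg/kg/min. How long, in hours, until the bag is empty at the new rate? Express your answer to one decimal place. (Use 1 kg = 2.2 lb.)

0.4 hours

Initial rate:
Weight = 227.7 lb ÷ 2.2 lb/kg = 103.5 kg
Dose = 0.03 mcg/kg/min × 103.5 kg = 3.105 mcg/min
3.105 mcg/min × 60 min/hr = 186.3 mcg/hr
Concentration = 1 mg ÷ 146 mL = 0.006849315 mg/mL = 6.849315 mcg/mL
Rate = 186.3 mcg/hr ÷ 6.849315 mcg/mL = 27.1998 mL/hr
Volume infused so far = 27.1998 mL/hr × 3.4 hr = 92.47932 mL
Volume remaining = 146 − 92.47932 = 53.52068 mL
New rate:
Dose = 0.15 mcg/kg/min × 103.5 kg = 15.525 mcg/min
15.525 mcg/min × 60 min/hr = 931.5 mcg/hr
Rate = 931.5 mcg/hr ÷ 6.849315 mcg/mL = 135.999 mL/hr
Time remaining = 53.52068 mL ÷ 135.999 mL/hr = 0.3935373 hr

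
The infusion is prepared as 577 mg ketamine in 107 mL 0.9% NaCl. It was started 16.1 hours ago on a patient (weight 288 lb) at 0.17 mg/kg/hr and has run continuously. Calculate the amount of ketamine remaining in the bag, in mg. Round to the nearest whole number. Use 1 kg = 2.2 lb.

219 mg

Weight = 288 lb ÷ 2.2 lb/kg = 130.9091 kg
Dose = 0.17 mg/kg/hr × 130.9091 kg = 22.25455 mg/hr
Concentration = 577 mg ÷ 107 mL = 5.392523 mg/mL
Rate = 22.25455 mg/hr ÷ 5.392523 mg/mL = 4.126926 mL/hr
Volume infused = 4.126926 mL/hr × 16.1 hr = 66.44351 mL
Volume remaining = 107 − 66.44351 = 40.55649 mL
Drug remaining = 40.55649 mL × 5.392523 mg/mL = 218.7018 mg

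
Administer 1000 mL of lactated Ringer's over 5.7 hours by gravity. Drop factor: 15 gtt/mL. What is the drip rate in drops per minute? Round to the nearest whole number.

44 gtt/min

1000 mL ÷ (5.7 hr × 60 = 342 min) = 2.923977 mL/min
2.923977 mL/min × 15 gtt/mL = 43.85965 gtt/min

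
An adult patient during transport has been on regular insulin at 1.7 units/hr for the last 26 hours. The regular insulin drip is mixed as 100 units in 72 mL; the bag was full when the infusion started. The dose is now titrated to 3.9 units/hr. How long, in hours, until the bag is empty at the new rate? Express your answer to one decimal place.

14.3 hours

Initial rate:
Concentration = 100 units ÷ 72 mL = 1.388889 units/mL
Rate = 1.7 units/hr ÷ 1.388889 units/mL = 1.224 mL/hr
Volume infused so far = 1.224 mL/hr × 26 hr = 31.824 mL
Volume remaining = 72 − 31.824 = 40.176 mL
New rate:
Rate = 3.9 units/hr ÷ 1.388889 units/mL = 2.808 mL/hr
Time remaining = 40.176 mL ÷ 2.808 mL/hr = 14.30769 hr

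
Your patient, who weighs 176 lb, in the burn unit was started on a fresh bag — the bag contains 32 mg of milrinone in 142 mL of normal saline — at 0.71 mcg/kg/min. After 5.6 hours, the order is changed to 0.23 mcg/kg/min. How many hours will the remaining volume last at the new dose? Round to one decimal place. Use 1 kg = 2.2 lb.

11.7 hours

Initial rate:
Weight = 176 lb ÷ 2.2 lb/kg = 80 kg
Dose = 0.71 mcg/kg/min × 80 kg = 56.8 mcg/min
56.8 mcg/min × 60 min/hr = 3408 mcg/hr
Concentration = 32 mg ÷ 142 mL = 0.2253521 mg/mL = 225.3521 mcg/mL
Rate = 3408 mcg/hr ÷ 225.3521 mcg/mL = 15.123 mL/hr
Volume infused so far = 15.123 mL/hr × 5.6 hr = 84.6888 mL
Volume remaining = 142 − 84.6888 = 57.3112 mL
New rate:
Dose = 0.23 mcg/kg/min × 80 kg = 18.4 mcg/min
18.4 mcg/min × 60 min/hr = 1104 mcg/hr
Rate = 1104 mcg/hr ÷ 225.3521 mcg/mL = 4.899 mL/hr
Time remaining = 57.3112 mL ÷ 4.899 mL/hr = 11.69855 hr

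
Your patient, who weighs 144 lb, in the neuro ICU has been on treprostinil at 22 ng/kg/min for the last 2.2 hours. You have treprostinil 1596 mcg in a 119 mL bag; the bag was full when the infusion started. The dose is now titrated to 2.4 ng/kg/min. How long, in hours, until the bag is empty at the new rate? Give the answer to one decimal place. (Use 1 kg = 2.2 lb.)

Initial rate:
Weight = 144 lb ÷ 2.2 lb/kg = 65.45455 kg
Dose = 22 ng/kg/min × 65.45455 kg = 1440 ng/min
1440 ng/min × 60 min/hr = 86400 ng/hr
Concentration = 1596 mcg ÷ 119 mL = 13.41176 mcg/mL = 13411.76 ng/mL
Rate = 86400 ng/hr ÷ 13411.76 ng/mL = 6.442105 mL/hr
Volume infused so far = 6.442105 mL/hr × 2.2 hr = 14.17263 mL
Volume remaining = 119 − 14.17263 = 104.8274 mL
New rate:
Dose = 2.4 ng/kg/min × 65.45455 kg = 157.0909 ng/min
157.0909 ng/min × 60 min/hr = 9425.455 ng/hr
Rate = 9425.455 ng/hr ÷ 13411.76 ng/mL = 0.7027751 mL/hr
Time remaining = 104.8274 mL ÷ 0.7027751 mL/hr = 149.162 hr

149.2 hours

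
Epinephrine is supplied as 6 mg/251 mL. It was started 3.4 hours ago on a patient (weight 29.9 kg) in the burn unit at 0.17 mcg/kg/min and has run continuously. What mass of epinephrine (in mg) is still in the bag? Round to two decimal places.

4.96 mg

Dose = 0.17 mcg/kg/min × 29.9 kg = 5.083 mcg/min
5.083 mcg/min × 60 min/hr = 304.98 mcg/hr
Concentration = 6 mg ÷ 251 mL = 0.02390438 mg/mL = 23.90438 mcg/mL
Rate = 304.98 mcg/hr ÷ 23.90438 mcg/mL = 12.75833 mL/hr
Volume infused = 12.75833 mL/hr × 3.4 hr = 43.37832 mL
Volume remaining = 251 − 43.37832 = 207.6217 mL
Drug remaining = 207.6217 mL × 23.90438 mcg/mL = 4963.068 mcg = 4.963068 mg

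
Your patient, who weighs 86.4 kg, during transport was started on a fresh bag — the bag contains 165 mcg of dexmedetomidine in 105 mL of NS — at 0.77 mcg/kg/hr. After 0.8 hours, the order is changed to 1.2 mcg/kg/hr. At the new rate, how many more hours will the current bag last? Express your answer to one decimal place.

Initial rate:
Dose = 0.77 mcg/kg/hr × 86.4 kg = 66.528 mcg/hr
Concentration = 165 mcg ÷ 105 mL = 1.571429 mcg/mL
Rate = 66.528 mcg/hr ÷ 1.571429 mcg/mL = 42.336 mL/hr
Volume infused so far = 42.336 mL/hr × 0.8 hr = 33.8688 mL
Volume remaining = 105 − 33.8688 = 71.1312 mL
New rate:
Dose = 1.2 mcg/kg/hr × 86.4 kg = 103.68 mcg/hr
Rate = 103.68 mcg/hr ÷ 1.571429 mcg/mL = 65.97818 mL/hr
Time remaining = 71.1312 mL ÷ 65.97818 mL/hr = 1.078102 hr

1.1 hours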